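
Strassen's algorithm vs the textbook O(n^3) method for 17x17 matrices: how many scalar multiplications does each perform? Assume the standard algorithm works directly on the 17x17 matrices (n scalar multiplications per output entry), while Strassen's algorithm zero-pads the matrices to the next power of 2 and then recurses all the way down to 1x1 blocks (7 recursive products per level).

Matrix multiplication for 17x17 matrices:

Strassen's algorithm requires power-of-2 dimensions. Pad 17x17 to 32x32 (next power of 2).

Standard algorithm: 17^3 = 4913 multiplications
Strassen's algorithm: 7^(log2(32)) = 7^5 = 16807 multiplications
Difference: 4913 - 16807 = -11894 (Strassen uses MORE here due to padding overhead — for small or just-over-power-of-2 n, padding can outweigh the per-level savings)

Standard: 4913 multiplications (17^3). Strassen: 16807 multiplications (7^5, after padding to 32x32). Strassen reduces 8 recursive multiplications to 7 at each level.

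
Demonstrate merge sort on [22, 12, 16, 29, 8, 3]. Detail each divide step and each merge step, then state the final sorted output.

Merge sort trace:

Split: [22, 12, 16, 29, 8, 3] -> [22, 12, 16] and [29, 8, 3]
  Split: [22, 12, 16] -> [22] and [12, 16]
    Split: [12, 16] -> [12] and [16]
    Merge: [12] + [16] -> [12, 16]
  Merge: [22] + [12, 16] -> [12, 16, 22]
  Split: [29, 8, 3] -> [29] and [8, 3]
    Split: [8, 3] -> [8] and [3]
    Merge: [8] + [3] -> [3, 8]
  Merge: [29] + [3, 8] -> [3, 8, 29]
Merge: [12, 16, 22] + [3, 8, 29] -> [3, 8, 12, 16, 22, 29]

Final sorted array: [3, 8, 12, 16, 22, 29]

The merge sort proceeds by recursively splitting the array and merging sorted halves.
After all merges, the sorted array is [3, 8, 12, 16, 22, 29].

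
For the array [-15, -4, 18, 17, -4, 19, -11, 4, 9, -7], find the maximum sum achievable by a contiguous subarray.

Using Kadane's algorithm on [-15, -4, 18, 17, -4, 19, -11, 4, 9, -7]:

Scanning through the array:
Position 1 (value -4): max_ending_here = -4, max_so_far = -4
Position 2 (value 18): max_ending_here = 18, max_so_far = 18
Position 3 (value 17): max_ending_here = 35, max_so_far = 35
Position 4 (value -4): max_ending_here = 31, max_so_far = 35
Position 5 (value 19): max_ending_here = 50, max_so_far = 50
Position 6 (value -11): max_ending_here = 39, max_so_far = 50
Position 7 (value 4): max_ending_here = 43, max_so_far = 50
Position 8 (value 9): max_ending_here = 52, max_so_far = 52
Position 9 (value -7): max_ending_here = 45, max_so_far = 52

Maximum subarray: [18, 17, -4, 19, -11, 4, 9]
Maximum sum: 52

The maximum subarray is [18, 17, -4, 19, -11, 4, 9] with sum 52. This subarray runs from index 2 to index 8.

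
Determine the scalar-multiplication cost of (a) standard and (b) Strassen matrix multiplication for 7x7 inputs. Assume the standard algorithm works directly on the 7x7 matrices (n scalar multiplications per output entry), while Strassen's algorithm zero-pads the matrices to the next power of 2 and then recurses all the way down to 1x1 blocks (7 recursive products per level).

Matrix multiplication for 7x7 matrices:

Strassen's algorithm requires power-of-2 dimensions. Pad 7x7 to 8x8 (next power of 2).

Standard algorithm: 7^3 = 343 multiplications
Strassen's algorithm: 7^(log2(8)) = 7^3 = 343 multiplications
Savings: 343 - 343 = 0 multiplications

Standard: 343 multiplications (7^3). Strassen: 343 multiplications (7^3, after padding to 8x8). Strassen reduces 8 recursive multiplications to 7 at each level.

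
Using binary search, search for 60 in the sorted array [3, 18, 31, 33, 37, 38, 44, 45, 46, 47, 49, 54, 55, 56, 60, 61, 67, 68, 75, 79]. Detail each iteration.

Binary search for 60 in [3, 18, 31, 33, 37, 38, 44, 45, 46, 47, 49, 54, 55, 56, 60, 61, 67, 68, 75, 79]:

lo=0, hi=19, mid=9, arr[mid]=47 -> 47 < 60, search right half
lo=10, hi=19, mid=14, arr[mid]=60 -> Found target at index 14!

Binary search finds 60 at index 14 after 2 comparisons. The search repeatedly halves the search space by comparing with the middle element.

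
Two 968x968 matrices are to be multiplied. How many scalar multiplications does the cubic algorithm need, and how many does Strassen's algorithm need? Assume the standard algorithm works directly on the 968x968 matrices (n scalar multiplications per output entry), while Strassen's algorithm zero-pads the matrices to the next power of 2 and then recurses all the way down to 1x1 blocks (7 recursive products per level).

Matrix multiplication for 968x968 matrices:

Strassen's algorithm requires power-of-2 dimensions. Pad 968x968 to 1024x1024 (next power of 2).

Standard algorithm: 968^3 = 907039232 multiplications
Strassen's algorithm: 7^(log2(1024)) = 7^10 = 282475249 multiplications
Savings: 907039232 - 282475249 = 624563983 multiplications

Standard: 907039232 multiplications (968^3). Strassen: 282475249 multiplications (7^10, after padding to 1024x1024). Strassen reduces 8 recursive multiplications to 7 at each level.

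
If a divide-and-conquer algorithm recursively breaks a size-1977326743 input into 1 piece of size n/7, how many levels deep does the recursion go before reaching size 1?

For divide and conquer with division factor 7:

Problem sizes at each level:
Level 0: 1977326743
Level 1: 282475249
Level 2: 40353607
Level 3: 5764801
Level 4: 823543
Level 5: 117649
Level 6: 16807
Level 7: 2401
Level 8: 343
Level 9: 49
Level 10: 7
Level 11: 1

The root is level 0 and the size-1 base case is level 11 (the tree spans levels 0 through 11, i.e. 12 levels counting the root), so the depth is the number of divisions: log_7(1977326743) = 11

The recursion tree depth is log_7(1977326743) = 11. At each level, the problem size is divided by 7, so it takes 11 divisions to reduce to a base case of size 1. The algorithm makes 1 recursive call at each level.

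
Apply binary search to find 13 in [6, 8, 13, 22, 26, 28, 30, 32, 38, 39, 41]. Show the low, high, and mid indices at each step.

Binary search for 13 in [6, 8, 13, 22, 26, 28, 30, 32, 38, 39, 41]:

lo=0, hi=10, mid=5, arr[mid]=28 -> 28 > 13, search left half
lo=0, hi=4, mid=2, arr[mid]=13 -> Found target at index 2!

Binary search finds 13 at index 2 after 2 comparisons. The search repeatedly halves the search space by comparing with the middle element.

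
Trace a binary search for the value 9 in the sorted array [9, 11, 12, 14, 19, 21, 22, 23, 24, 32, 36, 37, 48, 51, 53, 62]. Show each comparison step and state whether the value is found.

Binary search for 9 in [9, 11, 12, 14, 19, 21, 22, 23, 24, 32, 36, 37, 48, 51, 53, 62]:

lo=0, hi=15, mid=7, arr[mid]=23 -> 23 > 9, search left half
lo=0, hi=6, mid=3, arr[mid]=14 -> 14 > 9, search left half
lo=0, hi=2, mid=1, arr[mid]=11 -> 11 > 9, search left half
lo=0, hi=0, mid=0, arr[mid]=9 -> Found target at index 0!

Binary search finds 9 at index 0 after 4 comparisons. The search repeatedly halves the search space by comparing with the middle element.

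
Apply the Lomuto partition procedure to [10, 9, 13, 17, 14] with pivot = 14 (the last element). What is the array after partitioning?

Lomuto partition with pivot = 14:

Initial array: [10, 9, 13, 17, 14]

arr[0]=10 <= 14: swap with position 0, array becomes [10, 9, 13, 17, 14]
arr[1]=9 <= 14: swap with position 1, array becomes [10, 9, 13, 17, 14]
arr[2]=13 <= 14: swap with position 2, array becomes [10, 9, 13, 17, 14]
arr[3]=17 > 14: no swap

Place pivot at position 3: [10, 9, 13, 14, 17]
Pivot position: 3

After partitioning with pivot 14, the array becomes [10, 9, 13, 14, 17]. The pivot is placed at index 3. All elements to the left of the pivot are <= 14, and all elements to the right are > 14.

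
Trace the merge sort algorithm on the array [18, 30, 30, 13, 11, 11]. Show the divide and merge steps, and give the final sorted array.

Merge sort trace:

Split: [18, 30, 30, 13, 11, 11] -> [18, 30, 30] and [13, 11, 11]
  Split: [18, 30, 30] -> [18] and [30, 30]
    Split: [30, 30] -> [30] and [30]
    Merge: [30] + [30] -> [30, 30]
  Merge: [18] + [30, 30] -> [18, 30, 30]
  Split: [13, 11, 11] -> [13] and [11, 11]
    Split: [11, 11] -> [11] and [11]
    Merge: [11] + [11] -> [11, 11]
  Merge: [13] + [11, 11] -> [11, 11, 13]
Merge: [18, 30, 30] + [11, 11, 13] -> [11, 11, 13, 18, 30, 30]

Final sorted array: [11, 11, 13, 18, 30, 30]

The merge sort proceeds by recursively splitting the array and merging sorted halves.
After all merges, the sorted array is [11, 11, 13, 18, 30, 30].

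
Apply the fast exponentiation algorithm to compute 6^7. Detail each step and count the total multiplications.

Computing 6^7 by squaring (build up from 6^1; each line after the first costs one multiplication):

6^1 = 6
6^2 = (6^1)^2 = 6^2 = 36
6^3 = 6 * 6^2 = 6 * 36 = 216
6^6 = (6^3)^2 = 216^2 = 46656
6^7 = 6 * 6^6 = 6 * 46656 = 279936

Result: 279936
Multiplications needed: 4 (4 lines after 6^1)

6^7 = 279936. Using exponentiation by squaring, this requires 4 multiplications. The key idea: if the exponent is even, square the half-power; if odd, multiply by the base once.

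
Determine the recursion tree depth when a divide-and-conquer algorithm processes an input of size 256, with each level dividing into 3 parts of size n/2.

For divide and conquer with division factor 2:

Problem sizes at each level:
Level 0: 256
Level 1: 128
Level 2: 64
Level 3: 32
Level 4: 16
Level 5: 8
Level 6: 4
Level 7: 2
Level 8: 1

The root is level 0 and the size-1 base case is level 8 (the tree spans levels 0 through 8, i.e. 9 levels counting the root), so the depth is the number of divisions: log_2(256) = 8

The recursion tree depth is log_2(256) = 8. At each level, the problem size is divided by 2, so it takes 8 divisions to reduce to a base case of size 1. The algorithm makes 3 recursive calls at each level.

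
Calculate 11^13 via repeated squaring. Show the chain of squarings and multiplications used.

Computing 11^13 by squaring (build up from 11^1; each line after the first costs one multiplication):

11^1 = 11
11^2 = (11^1)^2 = 11^2 = 121
11^3 = 11 * 11^2 = 11 * 121 = 1331
11^6 = (11^3)^2 = 1331^2 = 1771561
11^12 = (11^6)^2 = 1771561^2 = 3138428376721
11^13 = 11 * 11^12 = 11 * 3138428376721 = 34522712143931

Result: 34522712143931
Multiplications needed: 5 (5 lines after 11^1)

11^13 = 34522712143931. Using exponentiation by squaring, this requires 5 multiplications. The key idea: if the exponent is even, square the half-power; if odd, multiply by the base once.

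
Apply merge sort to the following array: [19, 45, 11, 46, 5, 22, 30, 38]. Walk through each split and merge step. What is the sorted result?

Merge sort trace:

Split: [19, 45, 11, 46, 5, 22, 30, 38] -> [19, 45, 11, 46] and [5, 22, 30, 38]
  Split: [19, 45, 11, 46] -> [19, 45] and [11, 46]
    Split: [19, 45] -> [19] and [45]
    Merge: [19] + [45] -> [19, 45]
    Split: [11, 46] -> [11] and [46]
    Merge: [11] + [46] -> [11, 46]
  Merge: [19, 45] + [11, 46] -> [11, 19, 45, 46]
  Split: [5, 22, 30, 38] -> [5, 22] and [30, 38]
    Split: [5, 22] -> [5] and [22]
    Merge: [5] + [22] -> [5, 22]
    Split: [30, 38] -> [30] and [38]
    Merge: [30] + [38] -> [30, 38]
  Merge: [5, 22] + [30, 38] -> [5, 22, 30, 38]
Merge: [11, 19, 45, 46] + [5, 22, 30, 38] -> [5, 11, 19, 22, 30, 38, 45, 46]

Final sorted array: [5, 11, 19, 22, 30, 38, 45, 46]

The merge sort proceeds by recursively splitting the array and merging sorted halves.
After all merges, the sorted array is [5, 11, 19, 22, 30, 38, 45, 46].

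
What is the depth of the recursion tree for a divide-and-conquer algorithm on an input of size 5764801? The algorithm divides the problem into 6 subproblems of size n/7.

For divide and conquer with division factor 7:

Problem sizes at each level:
Level 0: 5764801
Level 1: 823543
Level 2: 117649
Level 3: 16807
Level 4: 2401
Level 5: 343
Level 6: 49
Level 7: 7
Level 8: 1

The root is level 0 and the size-1 base case is level 8 (the tree spans levels 0 through 8, i.e. 9 levels counting the root), so the depth is the number of divisions: log_7(5764801) = 8

The recursion tree depth is log_7(5764801) = 8. At each level, the problem size is divided by 7, so it takes 8 divisions to reduce to a base case of size 1. The algorithm makes 6 recursive calls at each level.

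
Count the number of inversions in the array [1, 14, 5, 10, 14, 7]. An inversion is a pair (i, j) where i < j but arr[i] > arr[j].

Finding inversions in [1, 14, 5, 10, 14, 7]:

(1, 2): arr[1]=14 > arr[2]=5
(1, 3): arr[1]=14 > arr[3]=10
(1, 5): arr[1]=14 > arr[5]=7
(3, 5): arr[3]=10 > arr[5]=7
(4, 5): arr[4]=14 > arr[5]=7

Total inversions: 5

The array has 5 inversion(s): (1,2), (1,3), (1,5), (3,5), (4,5). Each pair (i,j) satisfies i < j and arr[i] > arr[j].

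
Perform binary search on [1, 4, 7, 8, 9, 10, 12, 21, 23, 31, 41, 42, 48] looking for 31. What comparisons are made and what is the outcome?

Binary search for 31 in [1, 4, 7, 8, 9, 10, 12, 21, 23, 31, 41, 42, 48]:

lo=0, hi=12, mid=6, arr[mid]=12 -> 12 < 31, search right half
lo=7, hi=12, mid=9, arr[mid]=31 -> Found target at index 9!

Binary search finds 31 at index 9 after 2 comparisons. The search repeatedly halves the search space by comparing with the middle element.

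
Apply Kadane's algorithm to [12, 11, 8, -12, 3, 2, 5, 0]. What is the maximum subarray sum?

Using Kadane's algorithm on [12, 11, 8, -12, 3, 2, 5, 0]:

Scanning through the array:
Position 1 (value 11): max_ending_here = 23, max_so_far = 23
Position 2 (value 8): max_ending_here = 31, max_so_far = 31
Position 3 (value -12): max_ending_here = 19, max_so_far = 31
Position 4 (value 3): max_ending_here = 22, max_so_far = 31
Position 5 (value 2): max_ending_here = 24, max_so_far = 31
Position 6 (value 5): max_ending_here = 29, max_so_far = 31
Position 7 (value 0): max_ending_here = 29, max_so_far = 31

Maximum subarray: [12, 11, 8]
Maximum sum: 31

The maximum subarray is [12, 11, 8] with sum 31. This subarray runs from index 0 to index 2.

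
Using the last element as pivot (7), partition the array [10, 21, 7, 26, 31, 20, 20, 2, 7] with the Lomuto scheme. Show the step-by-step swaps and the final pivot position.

Lomuto partition with pivot = 7:

Initial array: [10, 21, 7, 26, 31, 20, 20, 2, 7]

arr[0]=10 > 7: no swap
arr[1]=21 > 7: no swap
arr[2]=7 <= 7: swap with position 0, array becomes [7, 21, 10, 26, 31, 20, 20, 2, 7]
arr[3]=26 > 7: no swap
arr[4]=31 > 7: no swap
arr[5]=20 > 7: no swap
arr[6]=20 > 7: no swap
arr[7]=2 <= 7: swap with position 1, array becomes [7, 2, 10, 26, 31, 20, 20, 21, 7]

Place pivot at position 2: [7, 2, 7, 26, 31, 20, 20, 21, 10]
Pivot position: 2

After partitioning with pivot 7, the array becomes [7, 2, 7, 26, 31, 20, 20, 21, 10]. The pivot is placed at index 2. All elements to the left of the pivot are <= 7, and all elements to the right are > 7.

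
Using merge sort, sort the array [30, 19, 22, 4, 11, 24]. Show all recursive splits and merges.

Merge sort trace:

Split: [30, 19, 22, 4, 11, 24] -> [30, 19, 22] and [4, 11, 24]
  Split: [30, 19, 22] -> [30] and [19, 22]
    Split: [19, 22] -> [19] and [22]
    Merge: [19] + [22] -> [19, 22]
  Merge: [30] + [19, 22] -> [19, 22, 30]
  Split: [4, 11, 24] -> [4] and [11, 24]
    Split: [11, 24] -> [11] and [24]
    Merge: [11] + [24] -> [11, 24]
  Merge: [4] + [11, 24] -> [4, 11, 24]
Merge: [19, 22, 30] + [4, 11, 24] -> [4, 11, 19, 22, 24, 30]

Final sorted array: [4, 11, 19, 22, 24, 30]

The merge sort proceeds by recursively splitting the array and merging sorted halves.
After all merges, the sorted array is [4, 11, 19, 22, 24, 30].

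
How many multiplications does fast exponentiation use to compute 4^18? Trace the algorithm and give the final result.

Computing 4^18 by squaring (build up from 4^1; each line after the first costs one multiplication):

4^1 = 4
4^2 = (4^1)^2 = 4^2 = 16
4^4 = (4^2)^2 = 16^2 = 256
4^8 = (4^4)^2 = 256^2 = 65536
4^9 = 4 * 4^8 = 4 * 65536 = 262144
4^18 = (4^9)^2 = 262144^2 = 68719476736

Result: 68719476736
Multiplications needed: 5 (5 lines after 4^1)

4^18 = 68719476736. Using exponentiation by squaring, this requires 5 multiplications. The key idea: if the exponent is even, square the half-power; if odd, multiply by the base once.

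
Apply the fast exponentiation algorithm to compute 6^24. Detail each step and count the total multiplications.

Computing 6^24 by squaring (build up from 6^1; each line after the first costs one multiplication):

6^1 = 6
6^2 = (6^1)^2 = 6^2 = 36
6^3 = 6 * 6^2 = 6 * 36 = 216
6^6 = (6^3)^2 = 216^2 = 46656
6^12 = (6^6)^2 = 46656^2 = 2176782336
6^24 = (6^12)^2 = 2176782336^2 = 4738381338321616896

Result: 4738381338321616896
Multiplications needed: 5 (5 lines after 6^1)

6^24 = 4738381338321616896. Using exponentiation by squaring, this requires 5 multiplications. The key idea: if the exponent is even, square the half-power; if odd, multiply by the base once.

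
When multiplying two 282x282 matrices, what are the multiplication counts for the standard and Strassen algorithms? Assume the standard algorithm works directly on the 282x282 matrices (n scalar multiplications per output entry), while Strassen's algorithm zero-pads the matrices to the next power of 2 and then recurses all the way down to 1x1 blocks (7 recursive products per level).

Matrix multiplication for 282x282 matrices:

Strassen's algorithm requires power-of-2 dimensions. Pad 282x282 to 512x512 (next power of 2).

Standard algorithm: 282^3 = 22425768 multiplications
Strassen's algorithm: 7^(log2(512)) = 7^9 = 40353607 multiplications
Difference: 22425768 - 40353607 = -17927839 (Strassen uses MORE here due to padding overhead — for small or just-over-power-of-2 n, padding can outweigh the per-level savings)

Standard: 22425768 multiplications (282^3). Strassen: 40353607 multiplications (7^9, after padding to 512x512). Strassen reduces 8 recursive multiplications to 7 at each level.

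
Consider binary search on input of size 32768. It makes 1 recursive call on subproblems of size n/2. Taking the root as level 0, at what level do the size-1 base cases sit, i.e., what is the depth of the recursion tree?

For divide and conquer with division factor 2:

Problem sizes at each level:
Level 0: 32768
Level 1: 16384
Level 2: 8192
Level 3: 4096
Level 4: 2048
Level 5: 1024
Level 6: 512
Level 7: 256
Level 8: 128
Level 9: 64
Level 10: 32
Level 11: 16
Level 12: 8
Level 13: 4
Level 14: 2
Level 15: 1

The root is level 0 and the size-1 base case is level 15 (the tree spans levels 0 through 15, i.e. 16 levels counting the root), so the depth is the number of divisions: log_2(32768) = 15

The recursion tree depth is log_2(32768) = 15. At each level, the problem size is divided by 2, so it takes 15 divisions to reduce to a base case of size 1. The algorithm makes 1 recursive call at each level.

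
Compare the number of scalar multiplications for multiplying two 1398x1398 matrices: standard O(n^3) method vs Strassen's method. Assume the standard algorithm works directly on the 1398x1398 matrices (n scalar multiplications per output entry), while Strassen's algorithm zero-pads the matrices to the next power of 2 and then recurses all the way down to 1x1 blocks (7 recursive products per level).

Matrix multiplication for 1398x1398 matrices:

Strassen's algorithm requires power-of-2 dimensions. Pad 1398x1398 to 2048x2048 (next power of 2).

Standard algorithm: 1398^3 = 2732256792 multiplications
Strassen's algorithm: 7^(log2(2048)) = 7^11 = 1977326743 multiplications
Savings: 2732256792 - 1977326743 = 754930049 multiplications

Standard: 2732256792 multiplications (1398^3). Strassen: 1977326743 multiplications (7^11, after padding to 2048x2048). Strassen reduces 8 recursive multiplications to 7 at each level.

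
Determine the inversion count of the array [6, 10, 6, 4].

Finding inversions in [6, 10, 6, 4]:

(0, 3): arr[0]=6 > arr[3]=4
(1, 2): arr[1]=10 > arr[2]=6
(1, 3): arr[1]=10 > arr[3]=4
(2, 3): arr[2]=6 > arr[3]=4

Total inversions: 4

The array has 4 inversion(s): (0,3), (1,2), (1,3), (2,3). Each pair (i,j) satisfies i < j and arr[i] > arr[j].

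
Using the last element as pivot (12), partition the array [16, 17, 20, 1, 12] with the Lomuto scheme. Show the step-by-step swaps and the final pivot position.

Lomuto partition with pivot = 12:

Initial array: [16, 17, 20, 1, 12]

arr[0]=16 > 12: no swap
arr[1]=17 > 12: no swap
arr[2]=20 > 12: no swap
arr[3]=1 <= 12: swap with position 0, array becomes [1, 17, 20, 16, 12]

Place pivot at position 1: [1, 12, 20, 16, 17]
Pivot position: 1

After partitioning with pivot 12, the array becomes [1, 12, 20, 16, 17]. The pivot is placed at index 1. All elements to the left of the pivot are <= 12, and all elements to the right are > 12.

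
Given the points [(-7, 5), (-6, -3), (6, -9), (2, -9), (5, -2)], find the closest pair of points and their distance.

Computing all pairwise distances among 5 points:

d((-7, 5), (-6, -3)) = 8.0623
d((-7, 5), (6, -9)) = 19.105
d((-7, 5), (2, -9)) = 16.6433
d((-7, 5), (5, -2)) = 13.8924
d((-6, -3), (6, -9)) = 13.4164
d((-6, -3), (2, -9)) = 10.0
d((-6, -3), (5, -2)) = 11.0454
d((6, -9), (2, -9)) = 4.0 <-- minimum
d((6, -9), (5, -2)) = 7.0711
d((2, -9), (5, -2)) = 7.6158

Closest pair: (6, -9) and (2, -9) with distance 4.0

The closest pair is (6, -9) and (2, -9) with Euclidean distance 4.0. For 5 points, brute-force pairwise comparison is shown above. For large n, the divide-and-conquer algorithm (sort by x, recurse on halves, check the dividing strip) achieves O(n log n).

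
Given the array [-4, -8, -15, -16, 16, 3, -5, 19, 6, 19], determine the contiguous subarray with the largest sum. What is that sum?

Using Kadane's algorithm on [-4, -8, -15, -16, 16, 3, -5, 19, 6, 19]:

Scanning through the array:
Position 1 (value -8): max_ending_here = -8, max_so_far = -4
Position 2 (value -15): max_ending_here = -15, max_so_far = -4
Position 3 (value -16): max_ending_here = -16, max_so_far = -4
Position 4 (value 16): max_ending_here = 16, max_so_far = 16
Position 5 (value 3): max_ending_here = 19, max_so_far = 19
Position 6 (value -5): max_ending_here = 14, max_so_far = 19
Position 7 (value 19): max_ending_here = 33, max_so_far = 33
Position 8 (value 6): max_ending_here = 39, max_so_far = 39
Position 9 (value 19): max_ending_here = 58, max_so_far = 58

Maximum subarray: [16, 3, -5, 19, 6, 19]
Maximum sum: 58

The maximum subarray is [16, 3, -5, 19, 6, 19] with sum 58. This subarray runs from index 4 to index 9.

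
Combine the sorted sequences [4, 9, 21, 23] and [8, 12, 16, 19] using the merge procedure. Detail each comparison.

Merging process:

Compare 4 vs 8: take 4 from left. Merged: [4]
Compare 9 vs 8: take 8 from right. Merged: [4, 8]
Compare 9 vs 12: take 9 from left. Merged: [4, 8, 9]
Compare 21 vs 12: take 12 from right. Merged: [4, 8, 9, 12]
Compare 21 vs 16: take 16 from right. Merged: [4, 8, 9, 12, 16]
Compare 21 vs 19: take 19 from right. Merged: [4, 8, 9, 12, 16, 19]
Append remaining from left: [21, 23]. Merged: [4, 8, 9, 12, 16, 19, 21, 23]

Final merged array: [4, 8, 9, 12, 16, 19, 21, 23]
Total comparisons: 6

The merged array is [4, 8, 9, 12, 16, 19, 21, 23], requiring 6 comparisons. The merge step runs in O(n) time where n is the total number of elements.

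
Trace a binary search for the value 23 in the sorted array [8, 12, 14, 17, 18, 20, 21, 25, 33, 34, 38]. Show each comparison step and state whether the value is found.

Binary search for 23 in [8, 12, 14, 17, 18, 20, 21, 25, 33, 34, 38]:

lo=0, hi=10, mid=5, arr[mid]=20 -> 20 < 23, search right half
lo=6, hi=10, mid=8, arr[mid]=33 -> 33 > 23, search left half
lo=6, hi=7, mid=6, arr[mid]=21 -> 21 < 23, search right half
lo=7, hi=7, mid=7, arr[mid]=25 -> 25 > 23, search left half
lo=7 > hi=6, target 23 not found

Binary search determines that 23 is not in the array after 4 comparisons. The search space was exhausted without finding the target.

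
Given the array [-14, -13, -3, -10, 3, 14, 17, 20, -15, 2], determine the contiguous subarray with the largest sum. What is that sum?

Using Kadane's algorithm on [-14, -13, -3, -10, 3, 14, 17, 20, -15, 2]:

Scanning through the array:
Position 1 (value -13): max_ending_here = -13, max_so_far = -13
Position 2 (value -3): max_ending_here = -3, max_so_far = -3
Position 3 (value -10): max_ending_here = -10, max_so_far = -3
Position 4 (value 3): max_ending_here = 3, max_so_far = 3
Position 5 (value 14): max_ending_here = 17, max_so_far = 17
Position 6 (value 17): max_ending_here = 34, max_so_far = 34
Position 7 (value 20): max_ending_here = 54, max_so_far = 54
Position 8 (value -15): max_ending_here = 39, max_so_far = 54
Position 9 (value 2): max_ending_here = 41, max_so_far = 54

Maximum subarray: [3, 14, 17, 20]
Maximum sum: 54

The maximum subarray is [3, 14, 17, 20] with sum 54. This subarray runs from index 4 to index 7.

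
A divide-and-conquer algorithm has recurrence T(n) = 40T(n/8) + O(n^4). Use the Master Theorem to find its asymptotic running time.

Master Theorem for T(n) = 40T(n/8) + O(n^4):

a = 40, b = 8, c = 4
log_b(a) = log_8(40) = 1.7740

Case 3: c = 4 > log_8(40) = 1.7740
T(n) = O(n^4) = O(n^4)

For T(n) = 40T(n/8) + O(n^4): log_8(40) = 1.7740. This is Case 3 of the Master Theorem (c > log_b(a), work dominated by root), giving O(n^4).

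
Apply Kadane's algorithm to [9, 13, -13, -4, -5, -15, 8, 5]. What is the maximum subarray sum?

Using Kadane's algorithm on [9, 13, -13, -4, -5, -15, 8, 5]:

Scanning through the array:
Position 1 (value 13): max_ending_here = 22, max_so_far = 22
Position 2 (value -13): max_ending_here = 9, max_so_far = 22
Position 3 (value -4): max_ending_here = 5, max_so_far = 22
Position 4 (value -5): max_ending_here = 0, max_so_far = 22
Position 5 (value -15): max_ending_here = -15, max_so_far = 22
Position 6 (value 8): max_ending_here = 8, max_so_far = 22
Position 7 (value 5): max_ending_here = 13, max_so_far = 22

Maximum subarray: [9, 13]
Maximum sum: 22

The maximum subarray is [9, 13] with sum 22. This subarray runs from index 0 to index 1.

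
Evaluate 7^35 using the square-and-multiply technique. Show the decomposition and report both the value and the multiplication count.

Computing 7^35 by squaring (build up from 7^1; each line after the first costs one multiplication):

7^1 = 7
7^2 = (7^1)^2 = 7^2 = 49
7^4 = (7^2)^2 = 49^2 = 2401
7^8 = (7^4)^2 = 2401^2 = 5764801
7^16 = (7^8)^2 = 5764801^2 = 33232930569601
7^17 = 7 * 7^16 = 7 * 33232930569601 = 232630513987207
7^34 = (7^17)^2 = 232630513987207^2 = 54116956037952111668959660849
7^35 = 7 * 7^34 = 7 * 54116956037952111668959660849 = 378818692265664781682717625943

Result: 378818692265664781682717625943
Multiplications needed: 7 (7 lines after 7^1)

7^35 = 378818692265664781682717625943. Using exponentiation by squaring, this requires 7 multiplications. The key idea: if the exponent is even, square the half-power; if odd, multiply by the base once.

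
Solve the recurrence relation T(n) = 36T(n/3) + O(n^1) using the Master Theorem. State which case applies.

Master Theorem for T(n) = 36T(n/3) + O(n^1):

a = 36, b = 3, c = 1
log_b(a) = log_3(36) = 3.2619

Case 1: c = 1 < log_3(36) = 3.2619
T(n) = O(n^(log_3 36))

For T(n) = 36T(n/3) + O(n^1): log_3(36) = 3.2619. This is Case 1 of the Master Theorem (c < log_b(a), work dominated by leaves), giving O(n^(log_3 36)).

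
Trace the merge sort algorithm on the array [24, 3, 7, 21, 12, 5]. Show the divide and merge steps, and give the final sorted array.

Merge sort trace:

Split: [24, 3, 7, 21, 12, 5] -> [24, 3, 7] and [21, 12, 5]
  Split: [24, 3, 7] -> [24] and [3, 7]
    Split: [3, 7] -> [3] and [7]
    Merge: [3] + [7] -> [3, 7]
  Merge: [24] + [3, 7] -> [3, 7, 24]
  Split: [21, 12, 5] -> [21] and [12, 5]
    Split: [12, 5] -> [12] and [5]
    Merge: [12] + [5] -> [5, 12]
  Merge: [21] + [5, 12] -> [5, 12, 21]
Merge: [3, 7, 24] + [5, 12, 21] -> [3, 5, 7, 12, 21, 24]

Final sorted array: [3, 5, 7, 12, 21, 24]

The merge sort proceeds by recursively splitting the array and merging sorted halves.
After all merges, the sorted array is [3, 5, 7, 12, 21, 24].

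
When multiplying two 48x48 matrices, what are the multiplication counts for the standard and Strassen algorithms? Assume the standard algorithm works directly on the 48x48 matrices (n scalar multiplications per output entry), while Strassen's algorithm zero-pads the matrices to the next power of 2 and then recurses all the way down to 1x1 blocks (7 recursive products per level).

Matrix multiplication for 48x48 matrices:

Strassen's algorithm requires power-of-2 dimensions. Pad 48x48 to 64x64 (next power of 2).

Standard algorithm: 48^3 = 110592 multiplications
Strassen's algorithm: 7^(log2(64)) = 7^6 = 117649 multiplications
Difference: 110592 - 117649 = -7057 (Strassen uses MORE here due to padding overhead — for small or just-over-power-of-2 n, padding can outweigh the per-level savings)

Standard: 110592 multiplications (48^3). Strassen: 117649 multiplications (7^6, after padding to 64x64). Strassen reduces 8 recursive multiplications to 7 at each level.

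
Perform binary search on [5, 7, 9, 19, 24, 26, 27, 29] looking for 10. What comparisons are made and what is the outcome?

Binary search for 10 in [5, 7, 9, 19, 24, 26, 27, 29]:

lo=0, hi=7, mid=3, arr[mid]=19 -> 19 > 10, search left half
lo=0, hi=2, mid=1, arr[mid]=7 -> 7 < 10, search right half
lo=2, hi=2, mid=2, arr[mid]=9 -> 9 < 10, search right half
lo=3 > hi=2, target 10 not found

Binary search determines that 10 is not in the array after 3 comparisons. The search space was exhausted without finding the target.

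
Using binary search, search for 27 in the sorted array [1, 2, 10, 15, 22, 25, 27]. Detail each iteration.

Binary search for 27 in [1, 2, 10, 15, 22, 25, 27]:

lo=0, hi=6, mid=3, arr[mid]=15 -> 15 < 27, search right half
lo=4, hi=6, mid=5, arr[mid]=25 -> 25 < 27, search right half
lo=6, hi=6, mid=6, arr[mid]=27 -> Found target at index 6!

Binary search finds 27 at index 6 after 3 comparisons. The search repeatedly halves the search space by comparing with the middle element.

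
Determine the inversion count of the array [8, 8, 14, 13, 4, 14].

Finding inversions in [8, 8, 14, 13, 4, 14]:

(0, 4): arr[0]=8 > arr[4]=4
(1, 4): arr[1]=8 > arr[4]=4
(2, 3): arr[2]=14 > arr[3]=13
(2, 4): arr[2]=14 > arr[4]=4
(3, 4): arr[3]=13 > arr[4]=4

Total inversions: 5

The array has 5 inversion(s): (0,4), (1,4), (2,3), (2,4), (3,4). Each pair (i,j) satisfies i < j and arr[i] > arr[j].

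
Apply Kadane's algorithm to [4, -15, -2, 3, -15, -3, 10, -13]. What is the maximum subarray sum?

Using Kadane's algorithm on [4, -15, -2, 3, -15, -3, 10, -13]:

Scanning through the array:
Position 1 (value -15): max_ending_here = -11, max_so_far = 4
Position 2 (value -2): max_ending_here = -2, max_so_far = 4
Position 3 (value 3): max_ending_here = 3, max_so_far = 4
Position 4 (value -15): max_ending_here = -12, max_so_far = 4
Position 5 (value -3): max_ending_here = -3, max_so_far = 4
Position 6 (value 10): max_ending_here = 10, max_so_far = 10
Position 7 (value -13): max_ending_here = -3, max_so_far = 10

Maximum subarray: [10]
Maximum sum: 10

The maximum subarray is [10] with sum 10. This subarray runs from index 6 to index 6.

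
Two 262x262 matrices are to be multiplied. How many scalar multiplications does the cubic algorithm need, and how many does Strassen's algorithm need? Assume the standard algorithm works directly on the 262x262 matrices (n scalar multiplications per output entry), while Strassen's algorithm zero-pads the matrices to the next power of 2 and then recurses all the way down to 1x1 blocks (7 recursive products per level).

Matrix multiplication for 262x262 matrices:

Strassen's algorithm requires power-of-2 dimensions. Pad 262x262 to 512x512 (next power of 2).

Standard algorithm: 262^3 = 17984728 multiplications
Strassen's algorithm: 7^(log2(512)) = 7^9 = 40353607 multiplications
Difference: 17984728 - 40353607 = -22368879 (Strassen uses MORE here due to padding overhead — for small or just-over-power-of-2 n, padding can outweigh the per-level savings)

Standard: 17984728 multiplications (262^3). Strassen: 40353607 multiplications (7^9, after padding to 512x512). Strassen reduces 8 recursive multiplications to 7 at each level.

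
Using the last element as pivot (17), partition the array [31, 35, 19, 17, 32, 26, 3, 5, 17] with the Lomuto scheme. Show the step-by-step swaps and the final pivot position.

Lomuto partition with pivot = 17:

Initial array: [31, 35, 19, 17, 32, 26, 3, 5, 17]

arr[0]=31 > 17: no swap
arr[1]=35 > 17: no swap
arr[2]=19 > 17: no swap
arr[3]=17 <= 17: swap with position 0, array becomes [17, 35, 19, 31, 32, 26, 3, 5, 17]
arr[4]=32 > 17: no swap
arr[5]=26 > 17: no swap
arr[6]=3 <= 17: swap with position 1, array becomes [17, 3, 19, 31, 32, 26, 35, 5, 17]
arr[7]=5 <= 17: swap with position 2, array becomes [17, 3, 5, 31, 32, 26, 35, 19, 17]

Place pivot at position 3: [17, 3, 5, 17, 32, 26, 35, 19, 31]
Pivot position: 3

After partitioning with pivot 17, the array becomes [17, 3, 5, 17, 32, 26, 35, 19, 31]. The pivot is placed at index 3. All elements to the left of the pivot are <= 17, and all elements to the right are > 17.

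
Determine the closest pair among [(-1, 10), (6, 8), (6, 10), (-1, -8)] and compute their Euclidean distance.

Computing all pairwise distances among 4 points:

d((-1, 10), (6, 8)) = 7.2801
d((-1, 10), (6, 10)) = 7.0
d((-1, 10), (-1, -8)) = 18.0
d((6, 8), (6, 10)) = 2.0 <-- minimum
d((6, 8), (-1, -8)) = 17.4642
d((6, 10), (-1, -8)) = 19.3132

Closest pair: (6, 8) and (6, 10) with distance 2.0

The closest pair is (6, 8) and (6, 10) with Euclidean distance 2.0. For 4 points, brute-force pairwise comparison is shown above. For large n, the divide-and-conquer algorithm (sort by x, recurse on halves, check the dividing strip) achieves O(n log n).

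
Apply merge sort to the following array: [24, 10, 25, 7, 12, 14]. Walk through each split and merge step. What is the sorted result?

Merge sort trace:

Split: [24, 10, 25, 7, 12, 14] -> [24, 10, 25] and [7, 12, 14]
  Split: [24, 10, 25] -> [24] and [10, 25]
    Split: [10, 25] -> [10] and [25]
    Merge: [10] + [25] -> [10, 25]
  Merge: [24] + [10, 25] -> [10, 24, 25]
  Split: [7, 12, 14] -> [7] and [12, 14]
    Split: [12, 14] -> [12] and [14]
    Merge: [12] + [14] -> [12, 14]
  Merge: [7] + [12, 14] -> [7, 12, 14]
Merge: [10, 24, 25] + [7, 12, 14] -> [7, 10, 12, 14, 24, 25]

Final sorted array: [7, 10, 12, 14, 24, 25]

The merge sort proceeds by recursively splitting the array and merging sorted halves.
After all merges, the sorted array is [7, 10, 12, 14, 24, 25].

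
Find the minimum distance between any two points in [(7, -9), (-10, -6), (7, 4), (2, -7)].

Computing all pairwise distances among 4 points:

d((7, -9), (-10, -6)) = 17.2627
d((7, -9), (7, 4)) = 13.0
d((7, -9), (2, -7)) = 5.3852 <-- minimum
d((-10, -6), (7, 4)) = 19.7231
d((-10, -6), (2, -7)) = 12.0416
d((7, 4), (2, -7)) = 12.083

Closest pair: (7, -9) and (2, -7) with distance 5.3852

The closest pair is (7, -9) and (2, -7) with Euclidean distance 5.3852. For 4 points, brute-force pairwise comparison is shown above. For large n, the divide-and-conquer algorithm (sort by x, recurse on halves, check the dividing strip) achieves O(n log n).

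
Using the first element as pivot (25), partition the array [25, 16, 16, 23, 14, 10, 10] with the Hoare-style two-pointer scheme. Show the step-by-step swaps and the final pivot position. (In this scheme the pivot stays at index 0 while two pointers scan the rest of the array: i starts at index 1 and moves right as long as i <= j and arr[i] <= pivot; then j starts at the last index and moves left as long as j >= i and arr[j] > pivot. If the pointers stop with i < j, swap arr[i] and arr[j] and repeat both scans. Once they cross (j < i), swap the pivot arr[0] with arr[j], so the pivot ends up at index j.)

Hoare-style two-pointer partition with pivot = 25:

Initial array: [25, 16, 16, 23, 14, 10, 10]

Pointers start at i = 1, j = 6.
i ends at 7, j ends at 6: the pointers have crossed (j < i), so scanning stops.

Swap pivot arr[0] with arr[6] to place pivot at position 6: [10, 16, 16, 23, 14, 10, 25]
Pivot position: 6

After partitioning with pivot 25, the array becomes [10, 16, 16, 23, 14, 10, 25]. The pivot is placed at index 6. All elements to the left of the pivot are <= 25, and all elements to the right are > 25.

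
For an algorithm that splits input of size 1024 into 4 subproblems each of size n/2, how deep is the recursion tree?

For divide and conquer with division factor 2:

Problem sizes at each level:
Level 0: 1024
Level 1: 512
Level 2: 256
Level 3: 128
Level 4: 64
Level 5: 32
Level 6: 16
Level 7: 8
Level 8: 4
Level 9: 2
Level 10: 1

The root is level 0 and the size-1 base case is level 10 (the tree spans levels 0 through 10, i.e. 11 levels counting the root), so the depth is the number of divisions: log_2(1024) = 10

The recursion tree depth is log_2(1024) = 10. At each level, the problem size is divided by 2, so it takes 10 divisions to reduce to a base case of size 1. The algorithm makes 4 recursive calls at each level.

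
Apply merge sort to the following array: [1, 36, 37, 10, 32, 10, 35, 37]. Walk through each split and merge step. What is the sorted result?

Merge sort trace:

Split: [1, 36, 37, 10, 32, 10, 35, 37] -> [1, 36, 37, 10] and [32, 10, 35, 37]
  Split: [1, 36, 37, 10] -> [1, 36] and [37, 10]
    Split: [1, 36] -> [1] and [36]
    Merge: [1] + [36] -> [1, 36]
    Split: [37, 10] -> [37] and [10]
    Merge: [37] + [10] -> [10, 37]
  Merge: [1, 36] + [10, 37] -> [1, 10, 36, 37]
  Split: [32, 10, 35, 37] -> [32, 10] and [35, 37]
    Split: [32, 10] -> [32] and [10]
    Merge: [32] + [10] -> [10, 32]
    Split: [35, 37] -> [35] and [37]
    Merge: [35] + [37] -> [35, 37]
  Merge: [10, 32] + [35, 37] -> [10, 32, 35, 37]
Merge: [1, 10, 36, 37] + [10, 32, 35, 37] -> [1, 10, 10, 32, 35, 36, 37, 37]

Final sorted array: [1, 10, 10, 32, 35, 36, 37, 37]

The merge sort proceeds by recursively splitting the array and merging sorted halves.
After all merges, the sorted array is [1, 10, 10, 32, 35, 36, 37, 37].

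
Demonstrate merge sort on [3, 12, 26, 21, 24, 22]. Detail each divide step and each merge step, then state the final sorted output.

Merge sort trace:

Split: [3, 12, 26, 21, 24, 22] -> [3, 12, 26] and [21, 24, 22]
  Split: [3, 12, 26] -> [3] and [12, 26]
    Split: [12, 26] -> [12] and [26]
    Merge: [12] + [26] -> [12, 26]
  Merge: [3] + [12, 26] -> [3, 12, 26]
  Split: [21, 24, 22] -> [21] and [24, 22]
    Split: [24, 22] -> [24] and [22]
    Merge: [24] + [22] -> [22, 24]
  Merge: [21] + [22, 24] -> [21, 22, 24]
Merge: [3, 12, 26] + [21, 22, 24] -> [3, 12, 21, 22, 24, 26]

Final sorted array: [3, 12, 21, 22, 24, 26]

The merge sort proceeds by recursively splitting the array and merging sorted halves.
After all merges, the sorted array is [3, 12, 21, 22, 24, 26].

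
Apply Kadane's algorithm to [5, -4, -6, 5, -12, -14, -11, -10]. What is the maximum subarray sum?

Using Kadane's algorithm on [5, -4, -6, 5, -12, -14, -11, -10]:

Scanning through the array:
Position 1 (value -4): max_ending_here = 1, max_so_far = 5
Position 2 (value -6): max_ending_here = -5, max_so_far = 5
Position 3 (value 5): max_ending_here = 5, max_so_far = 5
Position 4 (value -12): max_ending_here = -7, max_so_far = 5
Position 5 (value -14): max_ending_here = -14, max_so_far = 5
Position 6 (value -11): max_ending_here = -11, max_so_far = 5
Position 7 (value -10): max_ending_here = -10, max_so_far = 5

Maximum subarray: [5]
Maximum sum: 5

The maximum subarray is [5] with sum 5. This subarray runs from index 0 to index 0.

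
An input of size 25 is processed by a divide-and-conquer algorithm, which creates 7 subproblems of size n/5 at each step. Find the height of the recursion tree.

For divide and conquer with division factor 5:

Problem sizes at each level:
Level 0: 25
Level 1: 5
Level 2: 1

The root is level 0 and the size-1 base case is level 2 (the tree spans levels 0 through 2, i.e. 3 levels counting the root), so the depth is the number of divisions: log_5(25) = 2

The recursion tree depth is log_5(25) = 2. At each level, the problem size is divided by 5, so it takes 2 divisions to reduce to a base case of size 1. The algorithm makes 7 recursive calls at each level.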